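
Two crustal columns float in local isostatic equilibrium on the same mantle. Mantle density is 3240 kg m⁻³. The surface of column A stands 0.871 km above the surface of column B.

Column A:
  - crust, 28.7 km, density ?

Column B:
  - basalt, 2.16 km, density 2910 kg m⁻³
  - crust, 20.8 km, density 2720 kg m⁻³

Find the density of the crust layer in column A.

Take the compensation level at the base of the deeper column (depth z_c below the surface of column A) and equate Σ ρ_i t_i down to z_c; mantle fills any gap and the z_c terms cancel.
Column A: 28.7×ρ + (z_c − 28.7)×3240
Column B: 0.871×0 + 2.16×2910 + 20.8×2720 + (z_c − 0.871 − 22.96)×3240
The z_c×3240 term appears on both sides and cancels. Collect the known terms of each column as K = Σ(ρt)_known − 3240 × (depth of known layers): K_A = 0 − 3240×28.7 = −92988; K_B = 62861.6 − 3240×(0.871 + 22.96) = −14350.84.
Balance: K_A + 28.7×ρ = K_B, so ρ = (K_B − K_A)/28.7 = 78637.2/28.7 = 2740 kg m⁻³.

2740 kg m⁻³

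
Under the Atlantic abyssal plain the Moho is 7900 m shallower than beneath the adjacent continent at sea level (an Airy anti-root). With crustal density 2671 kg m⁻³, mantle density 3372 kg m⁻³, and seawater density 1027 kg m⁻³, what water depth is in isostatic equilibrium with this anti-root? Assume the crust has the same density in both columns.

Replacing a thickness d of crust by seawater at the top must be balanced by replacing crust with mantle at the base: d (ρ_c − ρ_w) = a (ρ_m − ρ_c).
d = a (ρ_m − ρ_c)/(ρ_c − ρ_w) = 7900 m × 701/1644 = 3370 m.

3370 m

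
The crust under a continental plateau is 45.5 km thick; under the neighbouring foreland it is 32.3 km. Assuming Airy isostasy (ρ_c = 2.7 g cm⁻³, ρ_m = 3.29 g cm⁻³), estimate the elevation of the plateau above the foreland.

2.37 km

Excess crust Δ = 45.5 km − 32.3 km = 13.2 km, split between elevation h and root r with h + r = Δ.
Airy balance ρ_c h = (ρ_m − ρ_c) r gives r = h ρ_c/(ρ_m − ρ_c), so h (1 + ρ_c/(ρ_m − ρ_c)) = Δ, i.e. h = Δ (ρ_m − ρ_c)/ρ_m.
h = 13.2 km × 0.59/3.29 = 2.37 km.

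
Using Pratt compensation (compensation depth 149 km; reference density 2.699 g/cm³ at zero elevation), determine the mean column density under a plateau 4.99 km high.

Pratt balance: ρ_ref D = ρ (D + h).
ρ = ρ_ref D/(D + h) = 2.699 × 149 km/(149 km + 4.99 km) = 2.61 g/cm³.

2.61 g/cm³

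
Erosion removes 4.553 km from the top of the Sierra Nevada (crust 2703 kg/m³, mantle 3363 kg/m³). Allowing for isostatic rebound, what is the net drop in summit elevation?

0.894 km

Rebound u = e ρ_c/ρ_m = 4.553 km × 2703/3363 = 3.659 km.
Net surface drop = e − u = 4.553 km − 3.659 km = e (ρ_m − ρ_c)/ρ_m = 0.894 km.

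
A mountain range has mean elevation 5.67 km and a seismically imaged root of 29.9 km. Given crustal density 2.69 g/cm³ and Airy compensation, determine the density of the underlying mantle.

Airy balance: ρ_c h = (ρ_m − ρ_c) r → ρ_m = ρ_c (1 + h/r).
ρ_m = 2.69 × (1 + 5.67 km/29.9 km) = 3.2 g/cm³.

3.2 g/cm³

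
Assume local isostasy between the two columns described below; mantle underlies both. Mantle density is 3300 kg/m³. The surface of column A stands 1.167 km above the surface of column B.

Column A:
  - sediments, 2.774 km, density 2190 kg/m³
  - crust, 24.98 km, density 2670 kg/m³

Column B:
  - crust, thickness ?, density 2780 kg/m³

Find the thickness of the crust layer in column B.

Take the compensation level at the base of the deeper column (depth z_c below the surface of column A) and equate Σ ρ_i t_i down to z_c; mantle fills any gap and the z_c terms cancel.
Column A: 2.774×2190 + 24.98×2670 + (z_c − 27.754)×3300
Column B: 1.167×0 + x×2780 + (z_c − 1.167 − 0 − x)×3300
The z_c×3300 term appears on both sides and cancels. Collect the known terms of each column as K = Σ(ρt)_known − 3300 × (depth of known layers): K_A = 72771.66 − 3300×27.754 = −18816.54; K_B = 0 − 3300×(1.167 + 0) = −3851.1.
Balance: K_A = K_B − x×(3300 − 2780), so x = (K_B − K_A)/(3300 − 2780) = 14965.4/520 = 28.8 km.

28.8 km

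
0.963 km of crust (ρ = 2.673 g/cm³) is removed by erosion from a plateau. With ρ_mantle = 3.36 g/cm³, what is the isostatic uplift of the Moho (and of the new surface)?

0.766 km

Unloading: uplift u = e ρ_c/ρ_m = 0.963 km × 2.673/3.36 = 0.766 km.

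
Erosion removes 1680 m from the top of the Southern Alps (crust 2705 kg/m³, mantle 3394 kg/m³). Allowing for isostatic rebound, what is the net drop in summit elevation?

Rebound u = e ρ_c/ρ_m = 1680 m × 2705/3394 = 1339 m.
Net surface drop = e − u = 1680 m − 1339 m = e (ρ_m − ρ_c)/ρ_m = 341 m.

341 m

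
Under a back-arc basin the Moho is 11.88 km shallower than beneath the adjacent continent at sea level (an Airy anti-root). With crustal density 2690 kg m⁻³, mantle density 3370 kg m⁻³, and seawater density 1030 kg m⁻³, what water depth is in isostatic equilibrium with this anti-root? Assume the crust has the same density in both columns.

Replacing a thickness d of crust by seawater at the top must be balanced by replacing crust with mantle at the base: d (ρ_c − ρ_w) = a (ρ_m − ρ_c).
d = a (ρ_m − ρ_c)/(ρ_c − ρ_w) = 11.88 km × 680/1660 = 4.87 km.

4.87 km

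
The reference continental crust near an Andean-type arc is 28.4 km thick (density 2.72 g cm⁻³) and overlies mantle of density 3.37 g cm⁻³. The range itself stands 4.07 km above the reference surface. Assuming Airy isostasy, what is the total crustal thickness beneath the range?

Root depth r = h ρ_c / (ρ_m − ρ_c) = 4.07 km × 2.72 / 0.65 = 17.03 km.
Total thickness = T + h + r = 28.4 km + 4.07 km + 17.03 km = 49.5 km.

49.5 km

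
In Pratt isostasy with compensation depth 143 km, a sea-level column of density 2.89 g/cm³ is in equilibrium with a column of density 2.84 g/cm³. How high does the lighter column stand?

2.52 km

ρ_ref D = ρ (D + h) → h = D (ρ_ref − ρ)/ρ.
h = 143 km × (2.89 − 2.84)/2.84 = 2.52 km.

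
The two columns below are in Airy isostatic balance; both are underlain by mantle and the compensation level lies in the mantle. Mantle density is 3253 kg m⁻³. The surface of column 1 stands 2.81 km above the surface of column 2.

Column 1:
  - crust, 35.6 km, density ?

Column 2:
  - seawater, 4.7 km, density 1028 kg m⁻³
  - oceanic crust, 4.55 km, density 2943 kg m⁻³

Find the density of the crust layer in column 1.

2660 kg m⁻³

Take the compensation level at the base of the deeper column (depth z_c below the surface of column 1) and equate Σ ρ_i t_i down to z_c; mantle fills any gap and the z_c terms cancel.
Column 1: 35.6×ρ + (z_c − 35.6)×3253
Column 2: 2.81×0 + 4.7×1028 + 4.55×2943 + (z_c − 2.81 − 9.25)×3253
The z_c×3253 term appears on both sides and cancels. Collect the known terms of each column as K = Σ(ρt)_known − 3253 × (depth of known layers): K_1 = 0 − 3253×35.6 = −115806.8; K_2 = 18222.25 − 3253×(2.81 + 9.25) = −21008.93.
Balance: K_1 + 35.6×ρ = K_2, so ρ = (K_2 − K_1)/35.6 = 94797.9/35.6 = 2660 kg m⁻³.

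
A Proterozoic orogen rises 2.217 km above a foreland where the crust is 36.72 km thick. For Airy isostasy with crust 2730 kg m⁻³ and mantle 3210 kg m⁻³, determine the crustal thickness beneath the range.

51.5 km

Root depth r = h ρ_c / (ρ_m − ρ_c) = 2.217 km × 2730 / 480 = 12.61 km.
Total thickness = T + h + r = 36.72 km + 2.217 km + 12.61 km = 51.5 km.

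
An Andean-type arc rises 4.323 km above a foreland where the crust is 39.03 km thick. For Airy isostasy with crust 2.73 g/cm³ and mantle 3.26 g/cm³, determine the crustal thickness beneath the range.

65.6 km

Root depth r = h ρ_c / (ρ_m − ρ_c) = 4.323 km × 2.73 / 0.53 = 22.27 km.
Total thickness = T + h + r = 39.03 km + 4.323 km + 22.27 km = 65.6 km.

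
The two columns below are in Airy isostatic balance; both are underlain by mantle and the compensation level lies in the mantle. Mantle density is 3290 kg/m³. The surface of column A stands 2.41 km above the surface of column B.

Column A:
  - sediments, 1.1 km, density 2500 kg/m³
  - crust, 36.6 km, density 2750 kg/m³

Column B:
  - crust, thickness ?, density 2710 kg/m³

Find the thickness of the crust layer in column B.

Take the compensation level at the base of the deeper column (depth z_c below the surface of column A) and equate Σ ρ_i t_i down to z_c; mantle fills any gap and the z_c terms cancel.
Column A: 1.1×2500 + 36.6×2750 + (z_c − 37.7)×3290
Column B: 2.41×0 + x×2710 + (z_c − 2.41 − 0 − x)×3290
The z_c×3290 term appears on both sides and cancels. Collect the known terms of each column as K = Σ(ρt)_known − 3290 × (depth of known layers): K_A = 103400 − 3290×37.7 = −20633; K_B = 0 − 3290×(2.41 + 0) = −7928.9.
Balance: K_A = K_B − x×(3290 − 2710), so x = (K_B − K_A)/(3290 − 2710) = 12704.1/580 = 21.9 km.

21.9 km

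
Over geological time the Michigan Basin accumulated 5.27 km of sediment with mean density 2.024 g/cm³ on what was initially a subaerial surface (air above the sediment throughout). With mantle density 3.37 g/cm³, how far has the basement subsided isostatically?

Subaerial load: s = t ρ_sed / ρ_m = 5.27 km × 2.024/3.37 = 3.17 km.

3.17 km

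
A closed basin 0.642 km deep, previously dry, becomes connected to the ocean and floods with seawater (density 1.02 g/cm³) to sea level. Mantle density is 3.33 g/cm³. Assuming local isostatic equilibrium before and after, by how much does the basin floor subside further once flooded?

After flooding the water column is d + s deep. Its weight must equal the weight of mantle displaced by the extra subsidence s: (d + s) ρ_w = s ρ_m.
s = d ρ_w / (ρ_m − ρ_w) = 0.642 km × 1.02/(3.33 − 1.02) = 0.283 km.

0.283 km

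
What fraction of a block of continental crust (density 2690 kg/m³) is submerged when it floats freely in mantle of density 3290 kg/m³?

Submerged fraction = ρ_obj/ρ_fluid = 2690/3290 = 0.818.

0.818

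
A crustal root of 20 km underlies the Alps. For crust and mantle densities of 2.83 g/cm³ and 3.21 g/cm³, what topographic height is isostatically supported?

Isostatic balance requires: ρ_c h = (ρ_m − ρ_c) r.
h = r (ρ_m − ρ_c) / ρ_c = 20 km × (3.21 − 2.83) / 2.83 = 2.69 km.

2.69 km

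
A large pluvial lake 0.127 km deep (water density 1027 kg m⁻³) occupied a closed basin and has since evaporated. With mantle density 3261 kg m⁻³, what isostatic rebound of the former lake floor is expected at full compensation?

0.04 km

u = d ρ_w/ρ_m = 0.127 km × 1027/3261 = 0.04 km.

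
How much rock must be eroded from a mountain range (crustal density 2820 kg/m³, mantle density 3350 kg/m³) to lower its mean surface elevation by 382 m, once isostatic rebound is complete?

2410 m

Net drop Δ = e − u = e − e ρ_c/ρ_m = e (ρ_m − ρ_c)/ρ_m.
e = Δ ρ_m/(ρ_m − ρ_c) = 382 m × 3350/530 = 2410 m.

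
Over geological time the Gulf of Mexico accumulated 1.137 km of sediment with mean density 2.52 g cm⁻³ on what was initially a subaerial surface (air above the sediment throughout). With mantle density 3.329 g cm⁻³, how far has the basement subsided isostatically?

0.861 km

Subaerial load: s = t ρ_sed / ρ_m = 1.137 km × 2.52/3.329 = 0.861 km.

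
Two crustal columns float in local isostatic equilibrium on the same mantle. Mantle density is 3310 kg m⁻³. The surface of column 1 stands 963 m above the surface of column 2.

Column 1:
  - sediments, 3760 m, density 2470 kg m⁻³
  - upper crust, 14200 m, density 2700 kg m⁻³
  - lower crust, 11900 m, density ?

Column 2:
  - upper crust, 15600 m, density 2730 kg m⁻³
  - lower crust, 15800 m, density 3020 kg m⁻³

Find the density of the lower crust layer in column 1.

Take the compensation level at the base of the deeper column (depth z_c below the surface of column 1) and equate Σ ρ_i t_i down to z_c; mantle fills any gap and the z_c terms cancel.
Column 1: 3760×2470 + 14200×2700 + 11900×ρ + (z_c − 29860)×3310
Column 2: 963×0 + 15600×2730 + 15800×3020 + (z_c − 963 − 31400)×3310
The z_c×3310 term appears on both sides and cancels. Collect the known terms of each column as K = Σ(ρt)_known − 3310 × (depth of known layers): K_1 = 47627200 − 3310×29860 = −51209400; K_2 = 90304000 − 3310×(963 + 31400) = −16817530.
Balance: K_1 + 11900×ρ = K_2, so ρ = (K_2 − K_1)/11900 = 34391900/11900 = 2890 kg m⁻³.

2890 kg m⁻³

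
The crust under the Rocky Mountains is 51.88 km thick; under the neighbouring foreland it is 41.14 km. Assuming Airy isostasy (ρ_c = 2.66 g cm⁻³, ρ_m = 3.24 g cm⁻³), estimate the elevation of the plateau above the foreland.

Excess crust Δ = 51.88 km − 41.14 km = 10.74 km, split between elevation h and root r with h + r = Δ.
Airy balance ρ_c h = (ρ_m − ρ_c) r gives r = h ρ_c/(ρ_m − ρ_c), so h (1 + ρ_c/(ρ_m − ρ_c)) = Δ, i.e. h = Δ (ρ_m − ρ_c)/ρ_m.
h = 10.74 km × 0.58/3.24 = 1.92 km.

1.92 km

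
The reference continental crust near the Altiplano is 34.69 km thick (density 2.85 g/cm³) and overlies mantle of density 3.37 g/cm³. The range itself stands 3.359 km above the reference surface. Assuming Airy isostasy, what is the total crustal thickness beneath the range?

56.5 km

Root depth r = h ρ_c / (ρ_m − ρ_c) = 3.359 km × 2.85 / 0.52 = 18.41 km.
Total thickness = T + h + r = 34.69 km + 3.359 km + 18.41 km = 56.5 km.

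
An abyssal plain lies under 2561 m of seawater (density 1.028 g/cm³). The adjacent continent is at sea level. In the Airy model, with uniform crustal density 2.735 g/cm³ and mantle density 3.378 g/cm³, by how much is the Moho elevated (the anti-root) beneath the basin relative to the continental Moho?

6800 m

By Archimedes' principle applied to the lithosphere: replacing crust with seawater at the top is compensated by replacing crust with mantle at the base: d (ρ_c − ρ_w) = a (ρ_m − ρ_c).
a = d (ρ_c − ρ_w)/(ρ_m − ρ_c) = 2561 m × 1.707/0.643 = 6800 m.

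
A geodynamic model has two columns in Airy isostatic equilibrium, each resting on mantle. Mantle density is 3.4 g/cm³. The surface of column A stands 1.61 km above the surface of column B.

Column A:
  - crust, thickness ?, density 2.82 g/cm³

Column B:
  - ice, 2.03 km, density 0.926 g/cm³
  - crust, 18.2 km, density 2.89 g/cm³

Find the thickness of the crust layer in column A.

34.1 km

Take the compensation level at the base of the deeper column (depth z_c below the surface of column A) and equate Σ ρ_i t_i down to z_c; mantle fills any gap and the z_c terms cancel.
Column A: x×2.82 + (z_c − 0 − x)×3.4
Column B: 1.61×0 + 2.03×0.926 + 18.2×2.89 + (z_c − 1.61 − 20.23)×3.4
The z_c×3.4 term appears on both sides and cancels. Collect the known terms of each column as K = Σ(ρt)_known − 3.4 × (depth of known layers): K_A = 0 − 3.4×0 = 0; K_B = 54.47778 − 3.4×(1.61 + 20.23) = −19.77822.
Balance: K_A − x×(3.4 − 2.82) = K_B, so x = (K_A − K_B)/(3.4 − 2.82) = 19.7782/0.58 = 34.1 km.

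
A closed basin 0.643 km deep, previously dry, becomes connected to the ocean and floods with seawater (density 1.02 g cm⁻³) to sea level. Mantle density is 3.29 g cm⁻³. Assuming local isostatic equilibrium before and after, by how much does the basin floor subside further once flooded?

After flooding the water column is d + s deep. Its weight must equal the weight of mantle displaced by the extra subsidence s: (d + s) ρ_w = s ρ_m.
s = d ρ_w / (ρ_m − ρ_w) = 0.643 km × 1.02/(3.29 − 1.02) = 0.289 km.

0.289 km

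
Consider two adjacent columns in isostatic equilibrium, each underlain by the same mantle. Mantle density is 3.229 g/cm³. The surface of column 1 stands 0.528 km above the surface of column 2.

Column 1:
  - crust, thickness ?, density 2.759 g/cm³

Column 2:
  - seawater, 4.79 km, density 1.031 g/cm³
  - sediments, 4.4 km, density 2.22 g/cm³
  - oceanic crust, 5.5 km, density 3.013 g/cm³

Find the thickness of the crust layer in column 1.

38 km

Take the compensation level at the base of the deeper column (depth z_c below the surface of column 1) and equate Σ ρ_i t_i down to z_c; mantle fills any gap and the z_c terms cancel.
Column 1: x×2.759 + (z_c − 0 − x)×3.229
Column 2: 0.528×0 + 4.79×1.031 + 4.4×2.22 + 5.5×3.013 + (z_c − 0.528 − 14.69)×3.229
The z_c×3.229 term appears on both sides and cancels. Collect the known terms of each column as K = Σ(ρt)_known − 3.229 × (depth of known layers): K_1 = 0 − 3.229×0 = 0; K_2 = 31.27799 − 3.229×(0.528 + 14.69) = −17.860932.
Balance: K_1 − x×(3.229 − 2.759) = K_2, so x = (K_1 − K_2)/(3.229 − 2.759) = 17.8609/0.47 = 38 km.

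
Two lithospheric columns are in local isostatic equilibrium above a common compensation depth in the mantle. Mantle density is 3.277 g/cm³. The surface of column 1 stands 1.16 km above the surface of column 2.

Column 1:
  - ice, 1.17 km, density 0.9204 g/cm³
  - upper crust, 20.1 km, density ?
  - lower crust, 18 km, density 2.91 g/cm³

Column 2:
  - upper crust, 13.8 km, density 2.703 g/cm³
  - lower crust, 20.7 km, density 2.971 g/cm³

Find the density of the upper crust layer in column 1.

2.84 g/cm³

Take the compensation level at the base of the deeper column (depth z_c below the surface of column 1) and equate Σ ρ_i t_i down to z_c; mantle fills any gap and the z_c terms cancel.
Column 1: 1.17×0.9204 + 20.1×ρ + 18×2.91 + (z_c − 39.27)×3.277
Column 2: 1.16×0 + 13.8×2.703 + 20.7×2.971 + (z_c − 1.16 − 34.5)×3.277
The z_c×3.277 term appears on both sides and cancels. Collect the known terms of each column as K = Σ(ρt)_known − 3.277 × (depth of known layers): K_1 = 53.456868 − 3.277×39.27 = −75.230922; K_2 = 98.8011 − 3.277×(1.16 + 34.5) = −18.05672.
Balance: K_1 + 20.1×ρ = K_2, so ρ = (K_2 − K_1)/20.1 = 57.1742/20.1 = 2.84 g/cm³.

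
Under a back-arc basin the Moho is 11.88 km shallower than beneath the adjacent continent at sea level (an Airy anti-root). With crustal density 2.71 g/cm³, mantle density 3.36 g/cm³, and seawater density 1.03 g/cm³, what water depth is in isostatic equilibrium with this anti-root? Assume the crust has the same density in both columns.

Replacing a thickness d of crust by seawater at the top must be balanced by replacing crust with mantle at the base: d (ρ_c − ρ_w) = a (ρ_m − ρ_c).
d = a (ρ_m − ρ_c)/(ρ_c − ρ_w) = 11.88 km × 0.65/1.68 = 4.6 km.

4.6 km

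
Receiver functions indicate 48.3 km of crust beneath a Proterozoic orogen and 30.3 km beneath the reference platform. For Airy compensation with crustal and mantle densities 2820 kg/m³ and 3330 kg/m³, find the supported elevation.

Excess crust Δ = 48.3 km − 30.3 km = 18 km, split between elevation h and root r with h + r = Δ.
Airy balance ρ_c h = (ρ_m − ρ_c) r gives r = h ρ_c/(ρ_m − ρ_c), so h (1 + ρ_c/(ρ_m − ρ_c)) = Δ, i.e. h = Δ (ρ_m − ρ_c)/ρ_m.
h = 18 km × 510/3330 = 2.76 km.

2.76 km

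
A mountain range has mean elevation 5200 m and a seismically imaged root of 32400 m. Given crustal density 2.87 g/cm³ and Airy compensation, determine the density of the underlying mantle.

3.33 g/cm³

Airy balance: ρ_c h = (ρ_m − ρ_c) r → ρ_m = ρ_c (1 + h/r).
ρ_m = 2.87 × (1 + 5200 m/32400 m) = 3.33 g/cm³.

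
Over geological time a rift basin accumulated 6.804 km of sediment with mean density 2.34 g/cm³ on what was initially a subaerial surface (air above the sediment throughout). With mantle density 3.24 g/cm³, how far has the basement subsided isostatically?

Subaerial load: s = t ρ_sed / ρ_m = 6.804 km × 2.34/3.24 = 4.91 km.

4.91 km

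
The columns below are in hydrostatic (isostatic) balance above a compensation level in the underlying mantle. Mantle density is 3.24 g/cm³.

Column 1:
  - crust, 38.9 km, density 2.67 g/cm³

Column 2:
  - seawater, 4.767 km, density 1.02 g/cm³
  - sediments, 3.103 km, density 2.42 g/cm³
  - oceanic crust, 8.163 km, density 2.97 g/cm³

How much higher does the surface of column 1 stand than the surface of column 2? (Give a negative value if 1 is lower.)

For any compensation level in the mantle, the mantle terms cancel and isostasy reduces to e = (Σt_1 − Σt_2) − (Σ(ρt)_1 − Σ(ρt)_2) / ρ_m.
Σt_1 = 38.9 km; Σt_2 = 16.033 km; Σ(ρt)_1 = 103.863; Σ(ρt)_2 = 36.61571 (in km·g/cm³).
e = (38.9 − 16.033) − (103.863 − 36.61571) / 3.24 = 2.11 km.

2.11 km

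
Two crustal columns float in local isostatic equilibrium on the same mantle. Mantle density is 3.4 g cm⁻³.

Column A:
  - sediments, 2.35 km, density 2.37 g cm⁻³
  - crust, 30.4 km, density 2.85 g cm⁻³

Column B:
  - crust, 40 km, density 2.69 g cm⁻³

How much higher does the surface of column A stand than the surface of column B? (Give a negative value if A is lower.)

−2.72 km

For any compensation level in the mantle, the mantle terms cancel and isostasy reduces to e = (Σt_A − Σt_B) − (Σ(ρt)_A − Σ(ρt)_B) / ρ_m.
Σt_A = 32.75 km; Σt_B = 40 km; Σ(ρt)_A = 92.2095; Σ(ρt)_B = 107.6 (in km·g cm⁻³).
e = (32.75 − 40) − (92.2095 − 107.6) / 3.4 = −2.72 km.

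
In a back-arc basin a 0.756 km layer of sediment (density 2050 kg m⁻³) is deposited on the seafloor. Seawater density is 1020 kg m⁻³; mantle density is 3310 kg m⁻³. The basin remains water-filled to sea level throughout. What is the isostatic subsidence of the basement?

0.34 km

Submarine loading: the sediment displaces seawater, and the subsidence is in turn flooded, so s (ρ_m − ρ_w) = t (ρ_sed − ρ_w).
s = 0.756 km × (2050 − 1020) / (3310 − 1020) = 0.34 km.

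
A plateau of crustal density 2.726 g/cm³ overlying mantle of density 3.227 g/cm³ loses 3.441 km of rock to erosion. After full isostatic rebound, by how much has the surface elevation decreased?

0.534 km

Rebound u = e ρ_c/ρ_m = 3.441 km × 2.726/3.227 = 2.907 km.
Net surface drop = e − u = 3.441 km − 2.907 km = e (ρ_m − ρ_c)/ρ_m = 0.534 km.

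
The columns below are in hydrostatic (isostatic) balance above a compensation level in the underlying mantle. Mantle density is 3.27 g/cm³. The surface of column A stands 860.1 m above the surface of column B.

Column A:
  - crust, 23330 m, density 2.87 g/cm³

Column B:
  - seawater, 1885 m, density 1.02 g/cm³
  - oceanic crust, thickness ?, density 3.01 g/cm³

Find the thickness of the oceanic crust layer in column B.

Take the compensation level at the base of the deeper column (depth z_c below the surface of column A) and equate Σ ρ_i t_i down to z_c; mantle fills any gap and the z_c terms cancel.
Column A: 23330×2.87 + (z_c − 23330)×3.27
Column B: 860.1×0 + 1885×1.02 + x×3.01 + (z_c − 860.1 − 1885 − x)×3.27
The z_c×3.27 term appears on both sides and cancels. Collect the known terms of each column as K = Σ(ρt)_known − 3.27 × (depth of known layers): K_A = 66957.1 − 3.27×23330 = −9332; K_B = 1922.7 − 3.27×(860.1 + 1885) = −7053.777.
Balance: K_A = K_B − x×(3.27 − 3.01), so x = (K_B − K_A)/(3.27 − 3.01) = 2278.22/0.26 = 8760 m.

8760 m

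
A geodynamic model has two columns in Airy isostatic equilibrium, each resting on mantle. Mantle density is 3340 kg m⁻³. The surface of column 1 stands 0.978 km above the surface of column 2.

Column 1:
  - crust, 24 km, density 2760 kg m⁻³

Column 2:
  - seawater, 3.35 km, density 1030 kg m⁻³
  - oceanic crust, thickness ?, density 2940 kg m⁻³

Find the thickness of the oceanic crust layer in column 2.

Take the compensation level at the base of the deeper column (depth z_c below the surface of column 1) and equate Σ ρ_i t_i down to z_c; mantle fills any gap and the z_c terms cancel.
Column 1: 24×2760 + (z_c − 24)×3340
Column 2: 0.978×0 + 3.35×1030 + x×2940 + (z_c − 0.978 − 3.35 − x)×3340
The z_c×3340 term appears on both sides and cancels. Collect the known terms of each column as K = Σ(ρt)_known − 3340 × (depth of known layers): K_1 = 66240 − 3340×24 = −13920; K_2 = 3450.5 − 3340×(0.978 + 3.35) = −11005.02.
Balance: K_1 = K_2 − x×(3340 − 2940), so x = (K_2 − K_1)/(3340 − 2940) = 2914.98/400 = 7.29 km.

7.29 km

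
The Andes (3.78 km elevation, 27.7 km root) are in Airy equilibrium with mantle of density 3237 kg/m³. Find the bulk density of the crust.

2850 kg/m³

ρ_c h = (ρ_m − ρ_c) r → ρ_c (h + r) = ρ_m r → ρ_c = ρ_m r / (h + r).
ρ_c = 3237 × 27.7 km / (3.78 km + 27.7 km) = 2850 kg/m³.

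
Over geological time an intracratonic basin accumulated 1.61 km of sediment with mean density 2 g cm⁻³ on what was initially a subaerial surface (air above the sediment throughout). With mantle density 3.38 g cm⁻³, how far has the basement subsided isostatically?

Subaerial load: s = t ρ_sed / ρ_m = 1.61 km × 2/3.38 = 0.953 km.

0.953 km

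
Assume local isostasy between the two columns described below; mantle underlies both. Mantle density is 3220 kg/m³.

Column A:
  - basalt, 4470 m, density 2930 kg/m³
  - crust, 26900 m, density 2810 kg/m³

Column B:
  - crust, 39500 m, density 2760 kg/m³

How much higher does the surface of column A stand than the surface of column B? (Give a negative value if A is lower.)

For any compensation level in the mantle, the mantle terms cancel and isostasy reduces to e = (Σt_A − Σt_B) − (Σ(ρt)_A − Σ(ρt)_B) / ρ_m.
Σt_A = 31370 m; Σt_B = 39500 m; Σ(ρt)_A = 88686100; Σ(ρt)_B = 109020000 (in m·kg/m³).
e = (31370 − 39500) − (88686100 − 109020000) / 3220 = −1820 m.

−1820 m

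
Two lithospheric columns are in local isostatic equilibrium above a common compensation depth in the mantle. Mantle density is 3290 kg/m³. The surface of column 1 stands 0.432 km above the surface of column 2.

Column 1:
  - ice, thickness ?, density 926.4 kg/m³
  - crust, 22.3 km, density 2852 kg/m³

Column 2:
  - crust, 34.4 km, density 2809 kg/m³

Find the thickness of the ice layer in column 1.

3.47 km

Take the compensation level at the base of the deeper column (depth z_c below the surface of column 1) and equate Σ ρ_i t_i down to z_c; mantle fills any gap and the z_c terms cancel.
Column 1: x×926.4 + 22.3×2852 + (z_c − 22.3 − x)×3290
Column 2: 0.432×0 + 34.4×2809 + (z_c − 0.432 − 34.4)×3290
The z_c×3290 term appears on both sides and cancels. Collect the known terms of each column as K = Σ(ρt)_known − 3290 × (depth of known layers): K_1 = 63599.6 − 3290×22.3 = −9767.4; K_2 = 96629.6 − 3290×(0.432 + 34.4) = −17967.68.
Balance: K_1 − x×(3290 − 926.4) = K_2, so x = (K_1 − K_2)/(3290 − 926.4) = 8200.28/2363.6 = 3.47 km.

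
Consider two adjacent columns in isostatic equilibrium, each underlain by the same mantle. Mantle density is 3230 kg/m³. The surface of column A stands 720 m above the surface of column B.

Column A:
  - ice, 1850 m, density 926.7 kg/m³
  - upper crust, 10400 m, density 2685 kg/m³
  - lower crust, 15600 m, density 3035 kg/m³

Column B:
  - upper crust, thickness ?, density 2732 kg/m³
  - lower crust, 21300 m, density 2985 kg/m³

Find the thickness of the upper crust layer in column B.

10900 m

Take the compensation level at the base of the deeper column (depth z_c below the surface of column A) and equate Σ ρ_i t_i down to z_c; mantle fills any gap and the z_c terms cancel.
Column A: 1850×926.7 + 10400×2685 + 15600×3035 + (z_c − 27850)×3230
Column B: 720×0 + x×2732 + 21300×2985 + (z_c − 720 − 21300 − x)×3230
The z_c×3230 term appears on both sides and cancels. Collect the known terms of each column as K = Σ(ρt)_known − 3230 × (depth of known layers): K_A = 76984395 − 3230×27850 = −12971105; K_B = 63580500 − 3230×(720 + 21300) = −7544100.
Balance: K_A = K_B − x×(3230 − 2732), so x = (K_B − K_A)/(3230 − 2732) = 5427000/498 = 10900 m.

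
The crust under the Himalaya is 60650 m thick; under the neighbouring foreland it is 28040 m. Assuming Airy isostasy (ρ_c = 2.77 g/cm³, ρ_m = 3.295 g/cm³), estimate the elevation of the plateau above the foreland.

Excess crust Δ = 60650 m − 28040 m = 32610 m, split between elevation h and root r with h + r = Δ.
Airy balance ρ_c h = (ρ_m − ρ_c) r gives r = h ρ_c/(ρ_m − ρ_c), so h (1 + ρ_c/(ρ_m − ρ_c)) = Δ, i.e. h = Δ (ρ_m − ρ_c)/ρ_m.
h = 32610 m × 0.525/3.295 = 5200 m.

5200 m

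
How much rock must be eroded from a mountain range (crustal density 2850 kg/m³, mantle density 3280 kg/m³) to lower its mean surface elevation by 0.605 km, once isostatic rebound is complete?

4.61 km

Net drop Δ = e − u = e − e ρ_c/ρ_m = e (ρ_m − ρ_c)/ρ_m.
e = Δ ρ_m/(ρ_m − ρ_c) = 0.605 km × 3280/430 = 4.61 km.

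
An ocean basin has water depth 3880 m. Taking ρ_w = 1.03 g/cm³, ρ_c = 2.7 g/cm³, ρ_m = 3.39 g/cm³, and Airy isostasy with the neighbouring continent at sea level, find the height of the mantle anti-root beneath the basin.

9390 m

Balancing pressure at the compensation depth: replacing crust with seawater at the top is compensated by replacing crust with mantle at the base: d (ρ_c − ρ_w) = a (ρ_m − ρ_c).
a = d (ρ_c − ρ_w)/(ρ_m − ρ_c) = 3880 m × 1.67/0.69 = 9390 m.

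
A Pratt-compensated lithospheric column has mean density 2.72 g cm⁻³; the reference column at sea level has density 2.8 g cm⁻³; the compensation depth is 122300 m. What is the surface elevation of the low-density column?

3600 m

ρ_ref D = ρ (D + h) → h = D (ρ_ref − ρ)/ρ.
h = 122300 m × (2.8 − 2.72)/2.72 = 3600 m.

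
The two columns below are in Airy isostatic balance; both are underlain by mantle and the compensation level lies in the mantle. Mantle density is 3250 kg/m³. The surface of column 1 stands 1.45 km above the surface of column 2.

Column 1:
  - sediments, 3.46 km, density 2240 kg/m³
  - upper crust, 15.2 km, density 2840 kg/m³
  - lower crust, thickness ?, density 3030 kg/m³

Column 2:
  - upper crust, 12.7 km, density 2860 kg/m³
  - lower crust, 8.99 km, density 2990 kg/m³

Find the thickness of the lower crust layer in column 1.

Take the compensation level at the base of the deeper column (depth z_c below the surface of column 1) and equate Σ ρ_i t_i down to z_c; mantle fills any gap and the z_c terms cancel.
Column 1: 3.46×2240 + 15.2×2840 + x×3030 + (z_c − 18.66 − x)×3250
Column 2: 1.45×0 + 12.7×2860 + 8.99×2990 + (z_c − 1.45 − 21.69)×3250
The z_c×3250 term appears on both sides and cancels. Collect the known terms of each column as K = Σ(ρt)_known − 3250 × (depth of known layers): K_1 = 50918.4 − 3250×18.66 = −9726.6; K_2 = 63202.1 − 3250×(1.45 + 21.69) = −12002.9.
Balance: K_1 − x×(3250 − 3030) = K_2, so x = (K_1 − K_2)/(3250 − 3030) = 2276.3/220 = 10.3 km.

10.3 km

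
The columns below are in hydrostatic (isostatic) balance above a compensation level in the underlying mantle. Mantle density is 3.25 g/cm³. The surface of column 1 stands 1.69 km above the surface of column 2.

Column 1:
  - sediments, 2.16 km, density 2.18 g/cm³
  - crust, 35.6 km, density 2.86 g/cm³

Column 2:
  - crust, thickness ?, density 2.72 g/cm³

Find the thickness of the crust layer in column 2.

Take the compensation level at the base of the deeper column (depth z_c below the surface of column 1) and equate Σ ρ_i t_i down to z_c; mantle fills any gap and the z_c terms cancel.
Column 1: 2.16×2.18 + 35.6×2.86 + (z_c − 37.76)×3.25
Column 2: 1.69×0 + x×2.72 + (z_c − 1.69 − 0 − x)×3.25
The z_c×3.25 term appears on both sides and cancels. Collect the known terms of each column as K = Σ(ρt)_known − 3.25 × (depth of known layers): K_1 = 106.5248 − 3.25×37.76 = −16.1952; K_2 = 0 − 3.25×(1.69 + 0) = −5.4925.
Balance: K_1 = K_2 − x×(3.25 − 2.72), so x = (K_2 − K_1)/(3.25 − 2.72) = 10.7027/0.53 = 20.2 km.

20.2 km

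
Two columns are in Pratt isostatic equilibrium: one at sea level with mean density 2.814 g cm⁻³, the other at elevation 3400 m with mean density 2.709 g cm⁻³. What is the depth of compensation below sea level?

ρ_ref D = ρ (D + h) → D (ρ_ref − ρ) = ρ h.
D = ρ h/(ρ_ref − ρ) = 2.709 × 3400 m/(2.814 − 2.709) = 87700 m.

87700 m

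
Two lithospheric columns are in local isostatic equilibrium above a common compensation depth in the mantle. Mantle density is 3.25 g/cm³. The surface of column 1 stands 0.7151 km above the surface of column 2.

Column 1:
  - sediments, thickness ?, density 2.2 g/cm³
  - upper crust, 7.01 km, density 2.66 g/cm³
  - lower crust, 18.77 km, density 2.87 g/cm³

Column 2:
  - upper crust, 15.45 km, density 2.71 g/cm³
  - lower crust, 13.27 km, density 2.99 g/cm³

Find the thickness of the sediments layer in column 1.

2.71 km

Take the compensation level at the base of the deeper column (depth z_c below the surface of column 1) and equate Σ ρ_i t_i down to z_c; mantle fills any gap and the z_c terms cancel.
Column 1: x×2.2 + 7.01×2.66 + 18.77×2.87 + (z_c − 25.78 − x)×3.25
Column 2: 0.7151×0 + 15.45×2.71 + 13.27×2.99 + (z_c − 0.7151 − 28.72)×3.25
The z_c×3.25 term appears on both sides and cancels. Collect the known terms of each column as K = Σ(ρt)_known − 3.25 × (depth of known layers): K_1 = 72.5165 − 3.25×25.78 = −11.2685; K_2 = 81.5468 − 3.25×(0.7151 + 28.72) = −14.117275.
Balance: K_1 − x×(3.25 − 2.2) = K_2, so x = (K_1 − K_2)/(3.25 − 2.2) = 2.84877/1.05 = 2.71 km.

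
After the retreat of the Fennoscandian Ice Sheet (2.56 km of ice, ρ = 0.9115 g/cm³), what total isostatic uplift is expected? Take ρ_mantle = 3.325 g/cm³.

0.702 km

Removing the load lets mantle flow back in; uplift u satisfies ρ_ice t = ρ_m u.
u = t ρ_ice/ρ_m = 2.56 km × 0.9115/3.325 = 0.702 km.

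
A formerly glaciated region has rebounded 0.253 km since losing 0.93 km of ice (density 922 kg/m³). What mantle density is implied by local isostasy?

ρ_m = ρ_ice t / u = 922 × 0.93 km/0.253 km = 3390 kg/m³.

3390 kg/m³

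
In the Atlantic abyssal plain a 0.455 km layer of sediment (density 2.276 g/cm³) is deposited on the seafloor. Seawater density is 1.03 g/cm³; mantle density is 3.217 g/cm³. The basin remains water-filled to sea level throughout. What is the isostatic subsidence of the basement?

Submarine loading: the sediment displaces seawater, and the subsidence is in turn flooded, so s (ρ_m − ρ_w) = t (ρ_sed − ρ_w).
s = 0.455 km × (2.276 − 1.03) / (3.217 − 1.03) = 0.259 km.

0.259 km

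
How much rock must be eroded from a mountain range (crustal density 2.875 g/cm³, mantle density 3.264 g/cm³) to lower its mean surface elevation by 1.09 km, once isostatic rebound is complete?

Net drop Δ = e − u = e − e ρ_c/ρ_m = e (ρ_m − ρ_c)/ρ_m.
e = Δ ρ_m/(ρ_m − ρ_c) = 1.09 km × 3.264/0.389 = 9.15 km.

9.15 km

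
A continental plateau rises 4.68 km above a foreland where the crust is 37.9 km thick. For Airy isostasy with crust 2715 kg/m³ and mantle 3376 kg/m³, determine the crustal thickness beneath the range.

Root depth r = h ρ_c / (ρ_m − ρ_c) = 4.68 km × 2715 / 661 = 19.22 km.
Total thickness = T + h + r = 37.9 km + 4.68 km + 19.22 km = 61.8 km.

61.8 km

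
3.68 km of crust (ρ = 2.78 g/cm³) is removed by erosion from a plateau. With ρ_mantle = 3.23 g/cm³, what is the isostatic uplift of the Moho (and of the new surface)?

Unloading: uplift u = e ρ_c/ρ_m = 3.68 km × 2.78/3.23 = 3.17 km.

3.17 km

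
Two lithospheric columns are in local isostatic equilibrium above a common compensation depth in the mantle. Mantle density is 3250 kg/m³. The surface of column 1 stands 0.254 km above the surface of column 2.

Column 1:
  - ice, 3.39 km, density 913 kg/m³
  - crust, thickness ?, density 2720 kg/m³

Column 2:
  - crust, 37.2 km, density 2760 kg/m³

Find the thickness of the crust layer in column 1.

21 km

Take the compensation level at the base of the deeper column (depth z_c below the surface of column 1) and equate Σ ρ_i t_i down to z_c; mantle fills any gap and the z_c terms cancel.
Column 1: 3.39×913 + x×2720 + (z_c − 3.39 − x)×3250
Column 2: 0.254×0 + 37.2×2760 + (z_c − 0.254 − 37.2)×3250
The z_c×3250 term appears on both sides and cancels. Collect the known terms of each column as K = Σ(ρt)_known − 3250 × (depth of known layers): K_1 = 3095.07 − 3250×3.39 = −7922.43; K_2 = 102672 − 3250×(0.254 + 37.2) = −19053.5.
Balance: K_1 − x×(3250 − 2720) = K_2, so x = (K_1 − K_2)/(3250 − 2720) = 11131.1/530 = 21 km.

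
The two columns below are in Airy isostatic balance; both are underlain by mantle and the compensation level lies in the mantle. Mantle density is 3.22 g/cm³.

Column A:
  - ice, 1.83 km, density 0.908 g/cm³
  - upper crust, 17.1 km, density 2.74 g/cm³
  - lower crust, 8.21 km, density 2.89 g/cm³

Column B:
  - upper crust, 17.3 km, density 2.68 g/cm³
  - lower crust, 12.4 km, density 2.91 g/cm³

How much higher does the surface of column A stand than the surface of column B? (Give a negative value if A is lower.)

0.609 km

For any compensation level in the mantle, the mantle terms cancel and isostasy reduces to e = (Σt_A − Σt_B) − (Σ(ρt)_A − Σ(ρt)_B) / ρ_m.
Σt_A = 27.14 km; Σt_B = 29.7 km; Σ(ρt)_A = 72.24254; Σ(ρt)_B = 82.448 (in km·g/cm³).
e = (27.14 − 29.7) − (72.24254 − 82.448) / 3.22 = 0.609 km.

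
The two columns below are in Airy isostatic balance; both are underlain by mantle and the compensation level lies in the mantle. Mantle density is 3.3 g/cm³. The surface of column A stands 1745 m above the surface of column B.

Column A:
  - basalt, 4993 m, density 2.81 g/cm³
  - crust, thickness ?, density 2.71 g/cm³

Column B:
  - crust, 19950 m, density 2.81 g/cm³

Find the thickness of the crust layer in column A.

22200 m

Take the compensation level at the base of the deeper column (depth z_c below the surface of column A) and equate Σ ρ_i t_i down to z_c; mantle fills any gap and the z_c terms cancel.
Column A: 4993×2.81 + x×2.71 + (z_c − 4993 − x)×3.3
Column B: 1745×0 + 19950×2.81 + (z_c − 1745 − 19950)×3.3
The z_c×3.3 term appears on both sides and cancels. Collect the known terms of each column as K = Σ(ρt)_known − 3.3 × (depth of known layers): K_A = 14030.33 − 3.3×4993 = −2446.57; K_B = 56059.5 − 3.3×(1745 + 19950) = −15534.
Balance: K_A − x×(3.3 − 2.71) = K_B, so x = (K_A − K_B)/(3.3 − 2.71) = 13087.4/0.59 = 22200 m.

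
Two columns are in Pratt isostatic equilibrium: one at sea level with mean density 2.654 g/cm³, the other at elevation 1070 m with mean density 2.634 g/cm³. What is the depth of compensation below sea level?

141000 m

ρ_ref D = ρ (D + h) → D (ρ_ref − ρ) = ρ h.
D = ρ h/(ρ_ref − ρ) = 2.634 × 1070 m/(2.654 − 2.634) = 141000 m.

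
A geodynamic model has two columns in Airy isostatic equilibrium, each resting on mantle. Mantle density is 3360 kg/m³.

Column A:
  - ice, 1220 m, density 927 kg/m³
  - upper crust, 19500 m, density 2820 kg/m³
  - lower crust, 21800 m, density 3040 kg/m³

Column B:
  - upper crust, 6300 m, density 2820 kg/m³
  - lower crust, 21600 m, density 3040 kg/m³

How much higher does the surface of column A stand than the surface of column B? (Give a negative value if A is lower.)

For any compensation level in the mantle, the mantle terms cancel and isostasy reduces to e = (Σt_A − Σt_B) − (Σ(ρt)_A − Σ(ρt)_B) / ρ_m.
Σt_A = 42520 m; Σt_B = 27900 m; Σ(ρt)_A = 122392940; Σ(ρt)_B = 83430000 (in m·kg/m³).
e = (42520 − 27900) − (122392940 − 83430000) / 3360 = 3020 m.

3020 m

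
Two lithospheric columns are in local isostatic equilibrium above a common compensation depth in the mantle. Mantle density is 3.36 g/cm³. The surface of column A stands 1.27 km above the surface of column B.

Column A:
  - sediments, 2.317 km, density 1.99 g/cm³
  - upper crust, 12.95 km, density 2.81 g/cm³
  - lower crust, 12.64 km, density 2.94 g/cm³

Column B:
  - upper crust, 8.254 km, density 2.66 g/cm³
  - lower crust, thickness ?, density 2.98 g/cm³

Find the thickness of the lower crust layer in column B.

Take the compensation level at the base of the deeper column (depth z_c below the surface of column A) and equate Σ ρ_i t_i down to z_c; mantle fills any gap and the z_c terms cancel.
Column A: 2.317×1.99 + 12.95×2.81 + 12.64×2.94 + (z_c − 27.907)×3.36
Column B: 1.27×0 + 8.254×2.66 + x×2.98 + (z_c − 1.27 − 8.254 − x)×3.36
The z_c×3.36 term appears on both sides and cancels. Collect the known terms of each column as K = Σ(ρt)_known − 3.36 × (depth of known layers): K_A = 78.16193 − 3.36×27.907 = −15.60559; K_B = 21.95564 − 3.36×(1.27 + 8.254) = −10.045.
Balance: K_A = K_B − x×(3.36 − 2.98), so x = (K_B − K_A)/(3.36 − 2.98) = 5.56059/0.38 = 14.6 km.

14.6 km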